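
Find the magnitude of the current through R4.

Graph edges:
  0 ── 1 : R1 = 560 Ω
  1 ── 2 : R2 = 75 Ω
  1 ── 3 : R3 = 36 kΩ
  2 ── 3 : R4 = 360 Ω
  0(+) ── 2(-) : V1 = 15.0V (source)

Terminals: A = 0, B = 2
Nodal analysis, taking node 2 as the 0 V reference.
Source V1 fixes V_0 = 15 V.
KCL at each unknown node (sum of currents leaving = 0; resistances in Ω):
  Node 1: (V_1 - 15)/560 + (V_1 - 0)/75 + (V_1 - V_3)/36000 = 0
  Node 3: (V_3 - V_1)/36000 + (V_3 - 0)/360 = 0
Collecting terms (coefficients in siemens):
  0.01515·V_1 - 0.00002778·V_3 = 0.02679
  0.002806·V_3 - 0.00002778·V_1 = 0
Determinant D = (0.01515)(0.002806) - (-0.00002778)(-0.00002778) = 0.00004249
V_1 = [(0.02679)(0.002806) - (-0.00002778)(0)]/D = 1.768 V
V_3 = [(0.01515)(0) - (0.02679)(-0.00002778)]/D = 0.01751 V
I_R4 = (V_2 - V_3)/R4 = (0 - 0.01751)/360 = -0.00004864 A
|I_R4| = 0.00004864 A

Final answer: |I_R4| = 4.864e-05 A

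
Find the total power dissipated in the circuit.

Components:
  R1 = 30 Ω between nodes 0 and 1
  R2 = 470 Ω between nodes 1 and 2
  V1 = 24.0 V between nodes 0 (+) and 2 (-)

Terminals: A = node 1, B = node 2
Nodal analysis, taking node 2 as the 0 V reference.
Source V1 fixes V_0 = 24 V.
KCL at each unknown node (sum of currents leaving = 0; resistances in Ω):
  Node 1: (V_1 - 24)/30 + (V_1 - 0)/470 = 0
Collecting terms: 0.03546 × V_1 = 0.8  =>  V_1 = 22.56 V
Power in each resistor, P = (ΔV)²/R:
  P_R1 = (24 - 22.56)²/30 = 0.06912 W
  P_R2 = (22.56 - 0)²/470 = 1.083 W
P_total = P_R1 + P_R2 = 1.152 W

Final answer: 1.152 W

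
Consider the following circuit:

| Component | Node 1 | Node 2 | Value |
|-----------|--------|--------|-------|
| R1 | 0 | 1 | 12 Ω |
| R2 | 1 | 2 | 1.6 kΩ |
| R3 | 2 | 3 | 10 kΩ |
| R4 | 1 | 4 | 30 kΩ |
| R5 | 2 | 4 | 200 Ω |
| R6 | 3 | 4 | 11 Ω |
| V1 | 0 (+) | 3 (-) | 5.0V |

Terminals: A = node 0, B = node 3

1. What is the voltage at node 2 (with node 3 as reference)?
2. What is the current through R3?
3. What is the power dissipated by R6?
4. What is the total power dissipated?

Nodal analysis, taking node 3 as the 0 V reference.
Source V1 fixes V_0 = 5 V.
KCL at each unknown node (sum of currents leaving = 0; resistances in Ω):
  Node 1: (V_1 - 5)/12 + (V_1 - V_2)/1600 + (V_1 - V_4)/30000 = 0
  Node 2: (V_2 - V_1)/1600 + (V_2 - 0)/10000 + (V_2 - V_4)/200 = 0
  Node 4: (V_4 - V_1)/30000 + (V_4 - V_2)/200 + (V_4 - 0)/11 = 0
Collecting terms (coefficients in siemens):
  0.08399·V_1 - 0.000625·V_2 - 0.00003333·V_4 = 0.4167
  0.005725·V_2 - 0.000625·V_1 - 0.005·V_4 = 0
  0.09594·V_4 - 0.00003333·V_1 - 0.005·V_2 = 0
Solving these 3 simultaneous equations (Gaussian elimination) gives:
  V_1 = 4.965 V, V_2 = 0.5695 V, V_4 = 0.0314 V
Part 1:
  Read off the nodal solution: V_2 = 0.5695 V
Part 2:
  I_R3 = (V_2 - V_3)/R3 = (0.5695 - 0)/10000 = 0.00005695 A
  Magnitude: I_R3 = 0.00005695 A
Part 3:
  I_R6 = (V_3 - V_4)/R6 = (0 - 0.0314)/11 = -0.002855 A
  P_R6 = I_R6² × R6 = (-0.002855)² × 11 = 0.00008965 W
Part 4:
  Power in each resistor, P = (ΔV)²/R:
    P_R1 = (5 - 4.965)²/12 = 0.0001017 W
    P_R2 = (4.965 - 0.5695)²/1600 = 0.01208 W
    P_R3 = (0.5695 - 0)²/10000 = 0.00003243 W
    P_R4 = (4.965 - 0.0314)²/30000 = 0.0008114 W
    P_R5 = (0.5695 - 0.0314)²/200 = 0.001448 W
    P_R6 = (0 - 0.0314)²/11 = 0.00008965 W
  P_total = P_R1 + P_R2 + P_R3 + P_R4 + P_R5 + P_R6 = 0.01456 W

Final answers:
1. V_2 = 0.5695 V
2. I_R3 = 5.695e-05 A
3. P_R6 = 8.965e-05 W
4. P_total = 0.01456 W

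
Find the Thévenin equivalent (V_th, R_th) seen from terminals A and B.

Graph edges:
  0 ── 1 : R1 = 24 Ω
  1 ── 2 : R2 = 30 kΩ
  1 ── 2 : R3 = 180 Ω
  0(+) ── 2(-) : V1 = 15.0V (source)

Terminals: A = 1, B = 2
Step 1 — V_th is the open-circuit voltage V_A - V_B (nothing connected across the terminals).
Nodal analysis, taking node 2 as the 0 V reference.
Source V1 fixes V_0 = 15 V.
KCL at each unknown node (sum of currents leaving = 0; resistances in Ω):
  Node 1: (V_1 - 15)/24 + (V_1 - 0)/30000 + (V_1 - 0)/180 = 0
Collecting terms: 0.04726 × V_1 = 0.625  =>  V_1 = 13.23 V
V_th = V_1 - V_2 = 13.23 - 0 = 13.23 V
Step 2 — R_th: zero the source — replace V1 by a short circuit (node 2 merges into node 0) — and find the resistance seen between A (node 1) and B (node 0).
Reduce the network between node 1 (A) and node 0 (B) by series/parallel combination:
  Rp1 = R1 ‖ R2 ‖ R3 (parallel, all between nodes 0 and 1) = 1/(1/24 + 1/30000 + 1/180) = 21.16 Ω
R_th = 21.16 Ω

Final answer: V_th = 13.23 V, R_th = 21.16 Ω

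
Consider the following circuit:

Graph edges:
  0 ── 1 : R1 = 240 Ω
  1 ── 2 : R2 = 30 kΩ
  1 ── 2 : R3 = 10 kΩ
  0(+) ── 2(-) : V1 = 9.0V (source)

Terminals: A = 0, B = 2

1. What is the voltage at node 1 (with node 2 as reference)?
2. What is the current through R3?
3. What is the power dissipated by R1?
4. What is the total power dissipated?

Nodal analysis, taking node 2 as the 0 V reference.
Source V1 fixes V_0 = 9 V.
KCL at each unknown node (sum of currents leaving = 0; resistances in Ω):
  Node 1: (V_1 - 9)/240 + (V_1 - 0)/30000 + (V_1 - 0)/10000 = 0
Collecting terms: 0.0043 × V_1 = 0.0375  =>  V_1 = 8.721 V
Part 1:
  Read off the nodal solution: V_1 = 8.721 V
Part 2:
  I_R3 = (V_1 - V_2)/R3 = (8.721 - 0)/10000 = 0.0008721 A
  Magnitude: I_R3 = 0.0008721 A
Part 3:
  I_R1 = (V_0 - V_1)/R1 = (9 - 8.721)/240 = 0.001163 A
  P_R1 = I_R1² × R1 = (0.001163)² × 240 = 0.0003245 W
Part 4:
  Power in each resistor, P = (ΔV)²/R:
    P_R1 = (9 - 8.721)²/240 = 0.0003245 W
    P_R2 = (8.721 - 0)²/30000 = 0.002535 W
    P_R3 = (8.721 - 0)²/10000 = 0.007605 W
  P_total = P_R1 + P_R2 + P_R3 = 0.01047 W

Final answers:
1. V_1 = 8.721 V
2. I_R3 = 0.0008721 A
3. P_R1 = 0.0003245 W
4. P_total = 0.01047 W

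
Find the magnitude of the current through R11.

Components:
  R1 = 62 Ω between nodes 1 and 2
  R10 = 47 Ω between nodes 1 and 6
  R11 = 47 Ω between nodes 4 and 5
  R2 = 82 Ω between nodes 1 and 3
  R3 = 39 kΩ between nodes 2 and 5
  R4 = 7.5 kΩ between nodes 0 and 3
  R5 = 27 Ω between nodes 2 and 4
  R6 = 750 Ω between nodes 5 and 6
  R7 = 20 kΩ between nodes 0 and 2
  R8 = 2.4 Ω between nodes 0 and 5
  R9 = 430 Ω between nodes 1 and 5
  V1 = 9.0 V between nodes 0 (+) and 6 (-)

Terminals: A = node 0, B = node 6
Nodal analysis, taking node 6 as the 0 V reference.
Source V1 fixes V_0 = 9 V.
KCL at each unknown node (sum of currents leaving = 0; resistances in Ω):
  Node 1: (V_1 - V_2)/62 + (V_1 - V_3)/82 + (V_1 - V_5)/430 + (V_1 - 0)/47 = 0
  Node 2: (V_2 - V_1)/62 + (V_2 - V_5)/39000 + (V_2 - V_4)/27 + (V_2 - 9)/20000 = 0
  Node 3: (V_3 - V_1)/82 + (V_3 - 9)/7500 = 0
  Node 4: (V_4 - V_2)/27 + (V_4 - V_5)/47 = 0
  Node 5: (V_5 - V_2)/39000 + (V_5 - 0)/750 + (V_5 - 9)/2.4 + (V_5 - V_1)/430 + (V_5 - V_4)/47 = 0
Collecting terms (coefficients in siemens):
  0.05193·V_1 - 0.01613·V_2 - 0.0122·V_3 - 0.002326·V_5 = 0
  0.05324·V_2 - 0.01613·V_1 - 0.03704·V_4 - 0.00002564·V_5 = 0.00045
  0.01233·V_3 - 0.0122·V_1 = 0.0012
  0.05831·V_4 - 0.03704·V_2 - 0.02128·V_5 = 0
  0.4416·V_5 - 0.002326·V_1 - 0.00002564·V_2 - 0.02128·V_4 = 3.75
Solving these 5 simultaneous equations (Gaussian elimination) gives:
  V_1 = 2.792 V, V_2 = 5.554 V, V_3 = 2.859 V, V_4 = 6.75 V
  V_5 = 8.832 V
I_R11 = (V_4 - V_5)/R11 = (6.75 - 8.832)/47 = -0.04429 A
|I_R11| = 0.04429 A

Final answer: |I_R11| = 0.04429 A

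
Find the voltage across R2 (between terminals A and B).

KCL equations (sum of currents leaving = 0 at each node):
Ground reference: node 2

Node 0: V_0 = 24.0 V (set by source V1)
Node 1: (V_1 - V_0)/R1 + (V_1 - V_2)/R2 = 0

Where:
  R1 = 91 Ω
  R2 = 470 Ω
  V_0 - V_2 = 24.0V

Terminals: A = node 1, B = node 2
R1 and R2 are in series across V1 (node 0 → node 1 → node 2), and the output A–B is taken across R2, so this is a voltage divider.
Series current: I = V1/(R1 + R2) = 24/(91 + 470) = 24/561 = 0.04278 A
V_R2 = I × R2 = V1 × R2/(R1 + R2) = 24 × 470/561 = 20.11 V

Final answer: 20.11 V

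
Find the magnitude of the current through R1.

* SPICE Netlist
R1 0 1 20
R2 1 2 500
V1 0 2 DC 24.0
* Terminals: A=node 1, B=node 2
Nodal analysis, taking node 2 as the 0 V reference.
Source V1 fixes V_0 = 24 V.
KCL at each unknown node (sum of currents leaving = 0; resistances in Ω):
  Node 1: (V_1 - 24)/20 + (V_1 - 0)/500 = 0
Collecting terms: 0.052 × V_1 = 1.2  =>  V_1 = 23.08 V
I_R1 = (V_0 - V_1)/R1 = (24 - 23.08)/20 = 0.04615 A
|I_R1| = 0.04615 A

Final answer: |I_R1| = 0.04615 A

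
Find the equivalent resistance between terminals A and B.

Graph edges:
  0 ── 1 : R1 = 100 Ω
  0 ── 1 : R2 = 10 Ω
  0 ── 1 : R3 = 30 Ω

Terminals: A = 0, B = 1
Reduce the network between node 0 (A) and node 1 (B) by series/parallel combination:
  Rp1 = R1 ‖ R2 ‖ R3 (parallel, all between nodes 0 and 1) = 1/(1/100 + 1/10 + 1/30) = 6.977 Ω
R_eq = 6.977 Ω

Final answer: 6.977 Ω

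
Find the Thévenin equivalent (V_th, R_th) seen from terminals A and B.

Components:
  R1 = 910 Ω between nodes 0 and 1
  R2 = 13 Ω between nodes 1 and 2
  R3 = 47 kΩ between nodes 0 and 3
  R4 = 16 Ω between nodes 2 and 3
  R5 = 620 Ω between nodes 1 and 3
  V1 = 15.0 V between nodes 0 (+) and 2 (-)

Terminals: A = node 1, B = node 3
Step 1 — V_th is the open-circuit voltage V_A - V_B (nothing connected across the terminals).
Nodal analysis, taking node 2 as the 0 V reference.
Source V1 fixes V_0 = 15 V.
KCL at each unknown node (sum of currents leaving = 0; resistances in Ω):
  Node 1: (V_1 - 15)/910 + (V_1 - 0)/13 + (V_1 - V_3)/620 = 0
  Node 3: (V_3 - 15)/47000 + (V_3 - 0)/16 + (V_3 - V_1)/620 = 0
Collecting terms (coefficients in siemens):
  0.07963·V_1 - 0.001613·V_3 = 0.01648
  0.06413·V_3 - 0.001613·V_1 = 0.0003191
Determinant D = (0.07963)(0.06413) - (-0.001613)(-0.001613) = 0.005105
V_1 = [(0.01648)(0.06413) - (-0.001613)(0.0003191)]/D = 0.2072 V
V_3 = [(0.07963)(0.0003191) - (0.01648)(-0.001613)]/D = 0.01019 V
V_th = V_1 - V_3 = 0.2072 - 0.01019 = 0.197 V
Step 2 — R_th: zero the source — replace V1 by a short circuit (node 2 merges into node 0) — and find the resistance seen between A (node 1) and B (node 3).
Reduce the network between node 1 (A) and node 3 (B) by series/parallel combination:
  Rp1 = R1 ‖ R2 (parallel, both between nodes 0 and 1) = 1/(1/910 + 1/13) = 12.82 Ω
  Rp2 = R3 ‖ R4 (parallel, both between nodes 0 and 3) = 1/(1/47000 + 1/16) = 15.99 Ω
  Rs1 = Rp1 + Rp2 (series, joined only at node 0) = 12.82 + 15.99 = 28.81 Ω
  Rp3 = R5 ‖ Rs1 (parallel, both between nodes 1 and 3) = 1/(1/620 + 1/28.81) = 27.53 Ω
R_th = 27.53 Ω

Final answer: V_th = 0.197 V, R_th = 27.53 Ω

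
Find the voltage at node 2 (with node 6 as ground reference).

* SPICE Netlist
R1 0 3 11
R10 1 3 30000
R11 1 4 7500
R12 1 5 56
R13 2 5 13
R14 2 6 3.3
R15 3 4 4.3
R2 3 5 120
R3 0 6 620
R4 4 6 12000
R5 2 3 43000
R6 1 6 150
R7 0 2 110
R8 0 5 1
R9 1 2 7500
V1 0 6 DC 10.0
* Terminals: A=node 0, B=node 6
Nodal analysis, taking node 6 as the 0 V reference.
Source V1 fixes V_0 = 10 V.
KCL at each unknown node (sum of currents leaving = 0; resistances in Ω):
  Node 1: (V_1 - 0)/150 + (V_1 - V_2)/7500 + (V_1 - V_3)/30000 + (V_1 - V_4)/7500 + (V_1 - V_5)/56 = 0
  Node 2: (V_2 - V_3)/43000 + (V_2 - 10)/110 + (V_2 - V_1)/7500 + (V_2 - V_5)/13 + (V_2 - 0)/3.3 = 0
  Node 3: (V_3 - 10)/11 + (V_3 - V_5)/120 + (V_3 - V_2)/43000 + (V_3 - V_1)/30000 + (V_3 - V_4)/4.3 = 0
  Node 4: (V_4 - 0)/12000 + (V_4 - V_1)/7500 + (V_4 - V_3)/4.3 = 0
  Node 5: (V_5 - V_3)/120 + (V_5 - 10)/1 + (V_5 - V_1)/56 + (V_5 - V_2)/13 = 0
Collecting terms (coefficients in siemens):
  0.02482·V_1 - 0.0001333·V_2 - 0.00003333·V_3 - 0.0001333·V_4 - 0.01786·V_5 = 0
  0.3892·V_2 - 0.0001333·V_1 - 0.00002326·V_3 - 0.07692·V_5 = 0.09091
  0.3319·V_3 - 0.00003333·V_1 - 0.00002326·V_2 - 0.2326·V_4 - 0.008333·V_5 = 0.9091
  0.2328·V_4 - 0.0001333·V_1 - 0.2326·V_3 = 0
  1.103·V_5 - 0.01786·V_1 - 0.07692·V_2 - 0.008333·V_3 = 10
Solving these 5 simultaneous equations (Gaussian elimination) gives:
  V_1 = 6.838 V, V_2 = 2.094 V, V_3 = 9.934 V, V_4 = 9.929 V
  V_5 = 9.397 V
The requested potential is V_2 = 2.094 V.

Final answer: V_2 = 2.094 V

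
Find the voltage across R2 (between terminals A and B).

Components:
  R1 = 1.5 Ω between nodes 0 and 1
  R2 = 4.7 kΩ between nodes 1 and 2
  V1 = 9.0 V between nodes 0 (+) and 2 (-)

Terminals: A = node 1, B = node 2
R1 and R2 are in series across V1 (node 0 → node 1 → node 2), and the output A–B is taken across R2, so this is a voltage divider.
Series current: I = V1/(R1 + R2) = 9/(1.5 + 4700) = 9/4702 = 0.001914 A
V_R2 = I × R2 = V1 × R2/(R1 + R2) = 9 × 4700/4702 = 8.997 V

Final answer: 8.997 V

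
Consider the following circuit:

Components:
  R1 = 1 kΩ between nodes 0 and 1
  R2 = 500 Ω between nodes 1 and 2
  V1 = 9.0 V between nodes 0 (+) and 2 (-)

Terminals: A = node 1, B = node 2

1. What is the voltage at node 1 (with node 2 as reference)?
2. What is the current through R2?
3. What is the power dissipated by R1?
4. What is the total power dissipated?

Nodal analysis, taking node 2 as the 0 V reference.
Source V1 fixes V_0 = 9 V.
KCL at each unknown node (sum of currents leaving = 0; resistances in Ω):
  Node 1: (V_1 - 9)/1000 + (V_1 - 0)/500 = 0
Collecting terms: 0.003 × V_1 = 0.009  =>  V_1 = 3 V
Part 1:
  Read off the nodal solution: V_1 = 3 V
Part 2:
  I_R2 = (V_1 - V_2)/R2 = (3 - 0)/500 = 0.006 A
  Magnitude: I_R2 = 0.006 A
Part 3:
  I_R1 = (V_0 - V_1)/R1 = (9 - 3)/1000 = 0.006 A
  P_R1 = I_R1² × R1 = (0.006)² × 1000 = 0.036 W
Part 4:
  Power in each resistor, P = (ΔV)²/R:
    P_R1 = (9 - 3)²/1000 = 0.036 W
    P_R2 = (3 - 0)²/500 = 0.018 W
  P_total = P_R1 + P_R2 = 0.054 W

Final answers:
1. V_1 = 3 V
2. I_R2 = 0.006 A
3. P_R1 = 0.036 W
4. P_total = 0.054 W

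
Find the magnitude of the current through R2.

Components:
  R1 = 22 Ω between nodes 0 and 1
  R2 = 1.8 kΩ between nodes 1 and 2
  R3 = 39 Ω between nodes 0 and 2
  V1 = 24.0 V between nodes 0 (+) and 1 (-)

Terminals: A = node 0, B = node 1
Nodal analysis, taking node 1 as the 0 V reference.
Source V1 fixes V_0 = 24 V.
KCL at each unknown node (sum of currents leaving = 0; resistances in Ω):
  Node 2: (V_2 - 0)/1800 + (V_2 - 24)/39 = 0
Collecting terms: 0.0262 × V_2 = 0.6154  =>  V_2 = 23.49 V
I_R2 = (V_1 - V_2)/R2 = (0 - 23.49)/1800 = -0.01305 A
|I_R2| = 0.01305 A

Final answer: |I_R2| = 0.01305 A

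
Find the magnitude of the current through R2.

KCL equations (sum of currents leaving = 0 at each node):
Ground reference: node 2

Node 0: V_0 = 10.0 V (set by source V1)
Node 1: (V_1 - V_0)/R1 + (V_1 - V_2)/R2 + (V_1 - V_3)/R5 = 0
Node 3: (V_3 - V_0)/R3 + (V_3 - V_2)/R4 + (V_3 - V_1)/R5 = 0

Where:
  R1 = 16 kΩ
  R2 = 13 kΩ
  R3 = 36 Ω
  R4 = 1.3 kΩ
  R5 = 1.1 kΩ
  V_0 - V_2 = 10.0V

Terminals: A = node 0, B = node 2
Nodal analysis, taking node 2 as the 0 V reference.
Source V1 fixes V_0 = 10 V.
KCL at each unknown node (sum of currents leaving = 0; resistances in Ω):
  Node 1: (V_1 - 10)/16000 + (V_1 - 0)/13000 + (V_1 - V_3)/1100 = 0
  Node 3: (V_3 - 10)/36 + (V_3 - 0)/1300 + (V_3 - V_1)/1100 = 0
Collecting terms (coefficients in siemens):
  0.001049·V_1 - 0.0009091·V_3 = 0.000625
  0.02946·V_3 - 0.0009091·V_1 = 0.2778
Determinant D = (0.001049)(0.02946) - (-0.0009091)(-0.0009091) = 0.00003006
V_1 = [(0.000625)(0.02946) - (-0.0009091)(0.2778)]/D = 9.014 V
V_3 = [(0.001049)(0.2778) - (0.000625)(-0.0009091)]/D = 9.708 V
I_R2 = (V_1 - V_2)/R2 = (9.014 - 0)/13000 = 0.0006933 A
|I_R2| = 0.0006933 A

Final answer: |I_R2| = 0.0006933 A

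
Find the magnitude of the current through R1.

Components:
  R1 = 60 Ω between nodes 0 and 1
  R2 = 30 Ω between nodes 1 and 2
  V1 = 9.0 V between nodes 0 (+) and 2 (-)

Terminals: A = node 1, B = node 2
Nodal analysis, taking node 2 as the 0 V reference.
Source V1 fixes V_0 = 9 V.
KCL at each unknown node (sum of currents leaving = 0; resistances in Ω):
  Node 1: (V_1 - 9)/60 + (V_1 - 0)/30 = 0
Collecting terms: 0.05 × V_1 = 0.15  =>  V_1 = 3 V
I_R1 = (V_0 - V_1)/R1 = (9 - 3)/60 = 0.1 A
|I_R1| = 0.1 A

Final answer: |I_R1| = 0.1 A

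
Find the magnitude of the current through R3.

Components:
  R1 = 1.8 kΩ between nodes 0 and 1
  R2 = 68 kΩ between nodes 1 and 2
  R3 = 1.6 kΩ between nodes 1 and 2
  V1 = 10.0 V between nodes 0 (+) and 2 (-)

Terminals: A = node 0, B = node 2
Nodal analysis, taking node 2 as the 0 V reference.
Source V1 fixes V_0 = 10 V.
KCL at each unknown node (sum of currents leaving = 0; resistances in Ω):
  Node 1: (V_1 - 10)/1800 + (V_1 - 0)/68000 + (V_1 - 0)/1600 = 0
Collecting terms: 0.001195 × V_1 = 0.005556  =>  V_1 = 4.648 V
I_R3 = (V_1 - V_2)/R3 = (4.648 - 0)/1600 = 0.002905 A
|I_R3| = 0.002905 A

Final answer: |I_R3| = 0.002905 A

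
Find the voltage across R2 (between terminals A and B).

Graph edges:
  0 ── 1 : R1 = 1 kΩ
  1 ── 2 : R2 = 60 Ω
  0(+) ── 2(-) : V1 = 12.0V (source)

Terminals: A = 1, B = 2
R1 and R2 are in series across V1 (node 0 → node 1 → node 2), and the output A–B is taken across R2, so this is a voltage divider.
Series current: I = V1/(R1 + R2) = 12/(1000 + 60) = 12/1060 = 0.01132 A
V_R2 = I × R2 = V1 × R2/(R1 + R2) = 12 × 60/1060 = 0.6792 V

Final answer: 0.6792 V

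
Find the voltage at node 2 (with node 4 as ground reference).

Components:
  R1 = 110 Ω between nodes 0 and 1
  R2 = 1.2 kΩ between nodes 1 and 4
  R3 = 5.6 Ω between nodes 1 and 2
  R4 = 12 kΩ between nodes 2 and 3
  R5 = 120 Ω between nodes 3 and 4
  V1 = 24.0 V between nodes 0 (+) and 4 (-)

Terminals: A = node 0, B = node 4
Nodal analysis, taking node 4 as the 0 V reference.
Source V1 fixes V_0 = 24 V.
KCL at each unknown node (sum of currents leaving = 0; resistances in Ω):
  Node 1: (V_1 - 24)/110 + (V_1 - 0)/1200 + (V_1 - V_2)/5.6 = 0
  Node 2: (V_2 - V_1)/5.6 + (V_2 - V_3)/12000 = 0
  Node 3: (V_3 - V_2)/12000 + (V_3 - 0)/120 = 0
Collecting terms (coefficients in siemens):
  0.1885·V_1 - 0.1786·V_2 = 0.2182
  0.1787·V_2 - 0.1786·V_1 - 0.00008333·V_3 = 0
  0.008417·V_3 - 0.00008333·V_2 = 0
Solving these 3 simultaneous equations (Gaussian elimination) gives:
  V_1 = 21.8 V, V_2 = 21.79 V, V_3 = 0.2158 V
The requested potential is V_2 = 21.79 V.

Final answer: V_2 = 21.79 V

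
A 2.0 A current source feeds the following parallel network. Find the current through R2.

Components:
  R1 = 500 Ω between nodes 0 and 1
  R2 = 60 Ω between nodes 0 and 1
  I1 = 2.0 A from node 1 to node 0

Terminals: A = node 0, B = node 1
All resistors sit directly between nodes 0 and 1, so they are in parallel and share one voltage V; the full source current 2 A splits among them.
1/R_par = 1/500 + 1/60 = 0.01867 S  =>  R_par = 53.57 Ω
V = I × R_par = 2 × 53.57 = 107.1 V
I_R2 = V/R2 = 107.1/60 = 1.786 A

Final answer: 1.786 A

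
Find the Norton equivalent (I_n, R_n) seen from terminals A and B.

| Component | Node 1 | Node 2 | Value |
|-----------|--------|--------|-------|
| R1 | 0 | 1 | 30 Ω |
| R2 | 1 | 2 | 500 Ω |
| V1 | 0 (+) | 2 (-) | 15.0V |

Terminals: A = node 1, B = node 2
Find the Thévenin equivalent first; then I_n = V_th/R_th and R_n = R_th.
Step 1 — V_th is the open-circuit voltage V_A - V_B (nothing connected across the terminals).
Nodal analysis, taking node 2 as the 0 V reference.
Source V1 fixes V_0 = 15 V.
KCL at each unknown node (sum of currents leaving = 0; resistances in Ω):
  Node 1: (V_1 - 15)/30 + (V_1 - 0)/500 = 0
Collecting terms: 0.03533 × V_1 = 0.5  =>  V_1 = 14.15 V
V_th = V_1 - V_2 = 14.15 - 0 = 14.15 V
Step 2 — R_th: zero the source — replace V1 by a short circuit (node 2 merges into node 0) — and find the resistance seen between A (node 1) and B (node 0).
Reduce the network between node 1 (A) and node 0 (B) by series/parallel combination:
  Rp1 = R1 ‖ R2 (parallel, both between nodes 0 and 1) = 1/(1/30 + 1/500) = 28.3 Ω
R_th = 28.3 Ω
I_n = V_th/R_th = 14.15/28.3 = 0.5 A, and R_n = R_th = 28.3 Ω

Final answer: I_n = 0.5 A, R_n = 28.3 Ω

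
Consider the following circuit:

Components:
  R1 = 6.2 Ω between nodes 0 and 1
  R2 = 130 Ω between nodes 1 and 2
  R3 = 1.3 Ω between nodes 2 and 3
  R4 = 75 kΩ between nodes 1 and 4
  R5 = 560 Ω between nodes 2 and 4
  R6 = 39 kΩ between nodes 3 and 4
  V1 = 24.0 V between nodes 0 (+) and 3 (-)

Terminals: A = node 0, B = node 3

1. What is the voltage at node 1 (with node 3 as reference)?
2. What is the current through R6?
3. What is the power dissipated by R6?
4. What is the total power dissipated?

Nodal analysis, taking node 3 as the 0 V reference.
Source V1 fixes V_0 = 24 V.
KCL at each unknown node (sum of currents leaving = 0; resistances in Ω):
  Node 1: (V_1 - 24)/6.2 + (V_1 - V_2)/130 + (V_1 - V_4)/75000 = 0
  Node 2: (V_2 - V_1)/130 + (V_2 - 0)/1.3 + (V_2 - V_4)/560 = 0
  Node 4: (V_4 - V_1)/75000 + (V_4 - V_2)/560 + (V_4 - 0)/39000 = 0
Collecting terms (coefficients in siemens):
  0.169·V_1 - 0.007692·V_2 - 0.00001333·V_4 = 3.871
  0.7787·V_2 - 0.007692·V_1 - 0.001786·V_4 = 0
  0.001825·V_4 - 0.00001333·V_1 - 0.001786·V_2 = 0
Solving these 3 simultaneous equations (Gaussian elimination) gives:
  V_1 = 22.92 V, V_2 = 0.2273 V, V_4 = 0.3899 V
Part 1:
  Read off the nodal solution: V_1 = 22.92 V
Part 2:
  I_R6 = (V_3 - V_4)/R6 = (0 - 0.3899)/39000 = -0.000009996 A
  Magnitude: I_R6 = 0.000009996 A
Part 3:
  I_R6 = (V_3 - V_4)/R6 = (0 - 0.3899)/39000 = -0.000009996 A
  P_R6 = I_R6² × R6 = (-0.000009996)² × 39000 = 0.000003897 W
Part 4:
  Power in each resistor, P = (ΔV)²/R:
    P_R1 = (24 - 22.92)²/6.2 = 0.1895 W
    P_R2 = (22.92 - 0.2273)²/130 = 3.96 W
    P_R3 = (0.2273 - 0)²/1.3 = 0.03973 W
    P_R4 = (22.92 - 0.3899)²/75000 = 0.006766 W
    P_R5 = (0.2273 - 0.3899)²/560 = 0.00004721 W
    P_R6 = (0 - 0.3899)²/39000 = 0.000003897 W
  P_total = P_R1 + P_R2 + P_R3 + P_R4 + P_R5 + P_R6 = 4.196 W

Final answers:
1. V_1 = 22.92 V
2. I_R6 = 9.996e-06 A
3. P_R6 = 3.897e-06 W
4. P_total = 4.196 W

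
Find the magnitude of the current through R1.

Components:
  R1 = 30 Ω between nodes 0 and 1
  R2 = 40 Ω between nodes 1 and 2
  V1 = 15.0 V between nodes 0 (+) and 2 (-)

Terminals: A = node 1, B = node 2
Nodal analysis, taking node 2 as the 0 V reference.
Source V1 fixes V_0 = 15 V.
KCL at each unknown node (sum of currents leaving = 0; resistances in Ω):
  Node 1: (V_1 - 15)/30 + (V_1 - 0)/40 = 0
Collecting terms: 0.05833 × V_1 = 0.5  =>  V_1 = 8.571 V
I_R1 = (V_0 - V_1)/R1 = (15 - 8.571)/30 = 0.2143 A
|I_R1| = 0.2143 A

Final answer: |I_R1| = 0.2143 A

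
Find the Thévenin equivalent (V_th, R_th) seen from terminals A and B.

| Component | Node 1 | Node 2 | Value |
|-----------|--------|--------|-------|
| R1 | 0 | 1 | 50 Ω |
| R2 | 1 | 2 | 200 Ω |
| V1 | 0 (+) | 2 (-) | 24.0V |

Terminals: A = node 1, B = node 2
Step 1 — V_th is the open-circuit voltage V_A - V_B (nothing connected across the terminals).
Nodal analysis, taking node 2 as the 0 V reference.
Source V1 fixes V_0 = 24 V.
KCL at each unknown node (sum of currents leaving = 0; resistances in Ω):
  Node 1: (V_1 - 24)/50 + (V_1 - 0)/200 = 0
Collecting terms: 0.025 × V_1 = 0.48  =>  V_1 = 19.2 V
V_th = V_1 - V_2 = 19.2 - 0 = 19.2 V
Step 2 — R_th: zero the source — replace V1 by a short circuit (node 2 merges into node 0) — and find the resistance seen between A (node 1) and B (node 0).
Reduce the network between node 1 (A) and node 0 (B) by series/parallel combination:
  Rp1 = R1 ‖ R2 (parallel, both between nodes 0 and 1) = 1/(1/50 + 1/200) = 40 Ω
R_th = 40 Ω

Final answer: V_th = 19.2 V, R_th = 40 Ω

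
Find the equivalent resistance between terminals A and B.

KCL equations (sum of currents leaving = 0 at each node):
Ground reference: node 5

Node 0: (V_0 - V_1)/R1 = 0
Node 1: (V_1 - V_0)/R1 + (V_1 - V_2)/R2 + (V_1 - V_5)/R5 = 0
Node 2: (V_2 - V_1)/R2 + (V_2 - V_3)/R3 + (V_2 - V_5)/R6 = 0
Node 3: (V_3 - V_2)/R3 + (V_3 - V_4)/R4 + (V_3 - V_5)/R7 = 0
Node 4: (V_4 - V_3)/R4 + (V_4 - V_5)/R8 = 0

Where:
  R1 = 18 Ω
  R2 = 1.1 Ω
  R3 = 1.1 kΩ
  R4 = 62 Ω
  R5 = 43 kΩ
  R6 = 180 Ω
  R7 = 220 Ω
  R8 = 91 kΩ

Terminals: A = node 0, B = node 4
The network is not a plain series/parallel combination. Inject a 1 A test current into terminal A (node 0) and return it from terminal B (node 4); then R_eq = V_A / (1 A).
Nodal analysis, taking node 4 as the 0 V reference.
Current source I_test pushes 1 A into node 0 and draws it out of node 4.
KCL at each unknown node (sum of currents leaving = 0; resistances in Ω):
  Node 0: (V_0 - V_1)/18 - 1 = 0
  Node 1: (V_1 - V_0)/18 + (V_1 - V_2)/1.1 + (V_1 - V_5)/43000 = 0
  Node 2: (V_2 - V_1)/1.1 + (V_2 - V_3)/1100 + (V_2 - V_5)/180 = 0
  Node 3: (V_3 - V_2)/1100 + (V_3 - 0)/62 + (V_3 - V_5)/220 = 0
  Node 5: (V_5 - V_1)/43000 + (V_5 - V_2)/180 + (V_5 - V_3)/220 + (V_5 - 0)/91000 = 0
Collecting terms (coefficients in siemens):
  0.05556·V_0 - 0.05556·V_1 = 1
  0.9647·V_1 - 0.05556·V_0 - 0.9091·V_2 - 0.00002326·V_5 = 0
  0.9156·V_2 - 0.9091·V_1 - 0.0009091·V_3 - 0.005556·V_5 = 0
  0.02158·V_3 - 0.0009091·V_2 - 0.004545·V_5 = 0
  0.01014·V_5 - 0.00002326·V_1 - 0.005556·V_2 - 0.004545·V_3 = 0
Solving these 5 simultaneous equations (Gaussian elimination) gives:
  V_0 = 373.5 V, V_1 = 355.5 V, V_2 = 354.4 V, V_3 = 61.85 V
  V_5 = 222.8 V
R_eq = V_0 / 1 A = 373.5 Ω

Final answer: 373.5 Ω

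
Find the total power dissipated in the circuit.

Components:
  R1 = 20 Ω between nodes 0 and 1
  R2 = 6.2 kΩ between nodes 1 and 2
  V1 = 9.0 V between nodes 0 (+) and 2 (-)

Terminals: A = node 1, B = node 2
Nodal analysis, taking node 2 as the 0 V reference.
Source V1 fixes V_0 = 9 V.
KCL at each unknown node (sum of currents leaving = 0; resistances in Ω):
  Node 1: (V_1 - 9)/20 + (V_1 - 0)/6200 = 0
Collecting terms: 0.05016 × V_1 = 0.45  =>  V_1 = 8.971 V
Power in each resistor, P = (ΔV)²/R:
  P_R1 = (9 - 8.971)²/20 = 0.00004187 W
  P_R2 = (8.971 - 0)²/6200 = 0.01298 W
P_total = P_R1 + P_R2 = 0.01302 W

Final answer: 0.01302 W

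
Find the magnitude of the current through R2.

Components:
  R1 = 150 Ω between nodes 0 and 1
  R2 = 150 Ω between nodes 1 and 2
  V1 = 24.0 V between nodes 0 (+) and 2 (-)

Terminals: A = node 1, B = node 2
Nodal analysis, taking node 2 as the 0 V reference.
Source V1 fixes V_0 = 24 V.
KCL at each unknown node (sum of currents leaving = 0; resistances in Ω):
  Node 1: (V_1 - 24)/150 + (V_1 - 0)/150 = 0
Collecting terms: 0.01333 × V_1 = 0.16  =>  V_1 = 12 V
I_R2 = (V_1 - V_2)/R2 = (12 - 0)/150 = 0.08 A
|I_R2| = 0.08 A

Final answer: |I_R2| = 0.08 A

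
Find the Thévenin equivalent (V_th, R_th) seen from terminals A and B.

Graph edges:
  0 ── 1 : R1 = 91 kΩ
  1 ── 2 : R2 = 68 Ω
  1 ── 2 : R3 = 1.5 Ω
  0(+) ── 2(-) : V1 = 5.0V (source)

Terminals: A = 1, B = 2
Step 1 — V_th is the open-circuit voltage V_A - V_B (nothing connected across the terminals).
Nodal analysis, taking node 2 as the 0 V reference.
Source V1 fixes V_0 = 5 V.
KCL at each unknown node (sum of currents leaving = 0; resistances in Ω):
  Node 1: (V_1 - 5)/91000 + (V_1 - 0)/68 + (V_1 - 0)/1.5 = 0
Collecting terms: 0.6814 × V_1 = 0.00005495  =>  V_1 = 0.00008064 V
V_th = V_1 - V_2 = 0.00008064 - 0 = 0.00008064 V
Step 2 — R_th: zero the source — replace V1 by a short circuit (node 2 merges into node 0) — and find the resistance seen between A (node 1) and B (node 0).
Reduce the network between node 1 (A) and node 0 (B) by series/parallel combination:
  Rp1 = R1 ‖ R2 ‖ R3 (parallel, all between nodes 0 and 1) = 1/(1/91000 + 1/68 + 1/1.5) = 1.468 Ω
R_th = 1.468 Ω

Final answer: V_th = 8.064e-05 V, R_th = 1.468 Ω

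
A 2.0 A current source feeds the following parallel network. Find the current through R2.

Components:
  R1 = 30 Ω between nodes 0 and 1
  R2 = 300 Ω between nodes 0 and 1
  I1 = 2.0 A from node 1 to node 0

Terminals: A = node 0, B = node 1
All resistors sit directly between nodes 0 and 1, so they are in parallel and share one voltage V; the full source current 2 A splits among them.
1/R_par = 1/30 + 1/300 = 0.03667 S  =>  R_par = 27.27 Ω
V = I × R_par = 2 × 27.27 = 54.55 V
I_R2 = V/R2 = 54.55/300 = 0.1818 A

Final answer: 0.1818 A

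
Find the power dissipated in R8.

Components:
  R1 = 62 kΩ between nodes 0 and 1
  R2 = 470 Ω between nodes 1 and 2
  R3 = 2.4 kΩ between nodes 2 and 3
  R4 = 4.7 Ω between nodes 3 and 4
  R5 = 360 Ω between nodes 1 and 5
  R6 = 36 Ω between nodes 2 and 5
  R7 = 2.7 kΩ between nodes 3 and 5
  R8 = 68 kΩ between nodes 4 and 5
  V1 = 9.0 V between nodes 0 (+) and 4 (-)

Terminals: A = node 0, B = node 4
Nodal analysis, taking node 4 as the 0 V reference.
Source V1 fixes V_0 = 9 V.
KCL at each unknown node (sum of currents leaving = 0; resistances in Ω):
  Node 1: (V_1 - 9)/62000 + (V_1 - V_2)/470 + (V_1 - V_5)/360 = 0
  Node 2: (V_2 - V_1)/470 + (V_2 - V_3)/2400 + (V_2 - V_5)/36 = 0
  Node 3: (V_3 - V_2)/2400 + (V_3 - 0)/4.7 + (V_3 - V_5)/2700 = 0
  Node 5: (V_5 - V_1)/360 + (V_5 - V_2)/36 + (V_5 - V_3)/2700 + (V_5 - 0)/68000 = 0
Collecting terms (coefficients in siemens):
  0.004922·V_1 - 0.002128·V_2 - 0.002778·V_5 = 0.0001452
  0.03032·V_2 - 0.002128·V_1 - 0.0004167·V_3 - 0.02778·V_5 = 0
  0.2136·V_3 - 0.0004167·V_2 - 0.0003704·V_5 = 0
  0.03094·V_5 - 0.002778·V_1 - 0.02778·V_2 - 0.0003704·V_3 = 0
Solving these 4 simultaneous equations (Gaussian elimination) gives:
  V_1 = 0.2065 V, V_2 = 0.1773 V, V_3 = 0.0006543 V, V_5 = 0.1778 V
I_R8 = (V_4 - V_5)/R8 = (0 - 0.1778)/68000 = -0.000002614 A
P_R8 = I_R8² × R8 = (-0.000002614)² × 68000 = 0.0000004647 W

Final answer: 4.647e-07 W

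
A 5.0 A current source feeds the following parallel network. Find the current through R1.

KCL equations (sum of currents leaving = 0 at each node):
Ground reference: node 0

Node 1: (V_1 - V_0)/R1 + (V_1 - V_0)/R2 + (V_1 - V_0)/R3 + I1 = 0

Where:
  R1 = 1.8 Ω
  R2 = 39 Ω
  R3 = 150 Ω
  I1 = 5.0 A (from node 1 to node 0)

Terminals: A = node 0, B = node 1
All resistors sit directly between nodes 0 and 1, so they are in parallel and share one voltage V; the full source current 5 A splits among them.
1/R_par = 1/1.8 + 1/39 + 1/150 = 0.5879 S  =>  R_par = 1.701 Ω
V = I × R_par = 5 × 1.701 = 8.505 V
I_R1 = V/R1 = 8.505/1.8 = 4.725 A

Final answer: 4.725 A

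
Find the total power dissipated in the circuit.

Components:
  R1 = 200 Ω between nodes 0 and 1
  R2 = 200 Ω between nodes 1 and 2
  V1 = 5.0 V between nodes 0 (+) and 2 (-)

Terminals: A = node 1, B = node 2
Nodal analysis, taking node 2 as the 0 V reference.
Source V1 fixes V_0 = 5 V.
KCL at each unknown node (sum of currents leaving = 0; resistances in Ω):
  Node 1: (V_1 - 5)/200 + (V_1 - 0)/200 = 0
Collecting terms: 0.01 × V_1 = 0.025  =>  V_1 = 2.5 V
Power in each resistor, P = (ΔV)²/R:
  P_R1 = (5 - 2.5)²/200 = 0.03125 W
  P_R2 = (2.5 - 0)²/200 = 0.03125 W
P_total = P_R1 + P_R2 = 0.0625 W

Final answer: 0.0625 W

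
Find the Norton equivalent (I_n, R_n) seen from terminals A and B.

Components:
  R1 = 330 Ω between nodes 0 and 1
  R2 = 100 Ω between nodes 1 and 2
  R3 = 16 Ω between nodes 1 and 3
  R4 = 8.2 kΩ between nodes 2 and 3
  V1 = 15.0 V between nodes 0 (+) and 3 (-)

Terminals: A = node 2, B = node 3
Find the Thévenin equivalent first; then I_n = V_th/R_th and R_n = R_th.
Step 1 — V_th is the open-circuit voltage V_A - V_B (nothing connected across the terminals).
Nodal analysis, taking node 3 as the 0 V reference.
Source V1 fixes V_0 = 15 V.
KCL at each unknown node (sum of currents leaving = 0; resistances in Ω):
  Node 1: (V_1 - 15)/330 + (V_1 - V_2)/100 + (V_1 - 0)/16 = 0
  Node 2: (V_2 - V_1)/100 + (V_2 - 0)/8200 = 0
Collecting terms (coefficients in siemens):
  0.07553·V_1 - 0.01·V_2 = 0.04545
  0.01012·V_2 - 0.01·V_1 = 0
Determinant D = (0.07553)(0.01012) - (-0.01)(-0.01) = 0.0006645
V_1 = [(0.04545)(0.01012) - (-0.01)(0)]/D = 0.6924 V
V_2 = [(0.07553)(0) - (0.04545)(-0.01)]/D = 0.684 V
V_th = V_2 - V_3 = 0.684 - 0 = 0.684 V
Step 2 — R_th: zero the source — replace V1 by a short circuit (node 3 merges into node 0) — and find the resistance seen between A (node 2) and B (node 0).
Reduce the network between node 2 (A) and node 0 (B) by series/parallel combination:
  Rp1 = R1 ‖ R3 (parallel, both between nodes 0 and 1) = 1/(1/330 + 1/16) = 15.26 Ω
  Rs1 = R2 + Rp1 (series, joined only at node 1) = 100 + 15.26 = 115.3 Ω
  Rp2 = R4 ‖ Rs1 (parallel, both between nodes 0 and 2) = 1/(1/8200 + 1/115.3) = 113.7 Ω
R_th = 113.7 Ω
I_n = V_th/R_th = 0.684/113.7 = 0.006018 A, and R_n = R_th = 113.7 Ω

Final answer: I_n = 0.006018 A, R_n = 113.7 Ω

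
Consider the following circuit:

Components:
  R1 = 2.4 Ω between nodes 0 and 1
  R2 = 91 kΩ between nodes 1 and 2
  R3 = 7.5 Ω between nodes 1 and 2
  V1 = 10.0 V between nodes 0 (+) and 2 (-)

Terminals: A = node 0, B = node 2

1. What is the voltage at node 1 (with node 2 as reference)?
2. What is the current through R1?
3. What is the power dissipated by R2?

Nodal analysis, taking node 2 as the 0 V reference.
Source V1 fixes V_0 = 10 V.
KCL at each unknown node (sum of currents leaving = 0; resistances in Ω):
  Node 1: (V_1 - 10)/2.4 + (V_1 - 0)/91000 + (V_1 - 0)/7.5 = 0
Collecting terms: 0.55 × V_1 = 4.167  =>  V_1 = 7.576 V
Part 1:
  Read off the nodal solution: V_1 = 7.576 V
Part 2:
  I_R1 = (V_0 - V_1)/R1 = (10 - 7.576)/2.4 = 1.01 A
  Magnitude: I_R1 = 1.01 A
Part 3:
  I_R2 = (V_1 - V_2)/R2 = (7.576 - 0)/91000 = 0.00008325 A
  P_R2 = I_R2² × R2 = (0.00008325)² × 91000 = 0.0006307 W

Final answers:
1. V_1 = 7.576 V
2. I_R1 = 1.01 A
3. P_R2 = 0.0006307 W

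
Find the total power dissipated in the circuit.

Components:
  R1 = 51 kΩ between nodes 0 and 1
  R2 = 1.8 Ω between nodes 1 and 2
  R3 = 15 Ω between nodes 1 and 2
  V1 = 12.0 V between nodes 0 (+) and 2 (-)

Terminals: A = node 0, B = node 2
Nodal analysis, taking node 2 as the 0 V reference.
Source V1 fixes V_0 = 12 V.
KCL at each unknown node (sum of currents leaving = 0; resistances in Ω):
  Node 1: (V_1 - 12)/51000 + (V_1 - 0)/1.8 + (V_1 - 0)/15 = 0
Collecting terms: 0.6222 × V_1 = 0.0002353  =>  V_1 = 0.0003781 V
Power in each resistor, P = (ΔV)²/R:
  P_R1 = (12 - 0.0003781)²/51000 = 0.002823 W
  P_R2 = (0.0003781 - 0)²/1.8 = 0.00000007944 W
  P_R3 = (0.0003781 - 0)²/15 = 0.000000009533 W
P_total = P_R1 + P_R2 + P_R3 = 0.002823 W

Final answer: 0.002823 W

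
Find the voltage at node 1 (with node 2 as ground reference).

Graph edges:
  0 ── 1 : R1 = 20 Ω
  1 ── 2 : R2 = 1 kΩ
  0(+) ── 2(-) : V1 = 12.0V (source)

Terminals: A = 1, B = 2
Nodal analysis, taking node 2 as the 0 V reference.
Source V1 fixes V_0 = 12 V.
KCL at each unknown node (sum of currents leaving = 0; resistances in Ω):
  Node 1: (V_1 - 12)/20 + (V_1 - 0)/1000 = 0
Collecting terms: 0.051 × V_1 = 0.6  =>  V_1 = 11.76 V
The requested potential is V_1 = 11.76 V.

Final answer: V_1 = 11.76 V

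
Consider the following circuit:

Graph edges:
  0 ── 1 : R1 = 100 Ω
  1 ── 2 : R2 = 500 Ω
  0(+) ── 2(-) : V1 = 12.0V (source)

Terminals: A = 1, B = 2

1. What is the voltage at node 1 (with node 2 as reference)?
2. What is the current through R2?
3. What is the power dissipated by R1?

Nodal analysis, taking node 2 as the 0 V reference.
Source V1 fixes V_0 = 12 V.
KCL at each unknown node (sum of currents leaving = 0; resistances in Ω):
  Node 1: (V_1 - 12)/100 + (V_1 - 0)/500 = 0
Collecting terms: 0.012 × V_1 = 0.12  =>  V_1 = 10 V
Part 1:
  Read off the nodal solution: V_1 = 10 V
Part 2:
  I_R2 = (V_1 - V_2)/R2 = (10 - 0)/500 = 0.02 A
  Magnitude: I_R2 = 0.02 A
Part 3:
  I_R1 = (V_0 - V_1)/R1 = (12 - 10)/100 = 0.02 A
  P_R1 = I_R1² × R1 = (0.02)² × 100 = 0.04 W

Final answers:
1. V_1 = 10 V
2. I_R2 = 0.02 A
3. P_R1 = 0.04 W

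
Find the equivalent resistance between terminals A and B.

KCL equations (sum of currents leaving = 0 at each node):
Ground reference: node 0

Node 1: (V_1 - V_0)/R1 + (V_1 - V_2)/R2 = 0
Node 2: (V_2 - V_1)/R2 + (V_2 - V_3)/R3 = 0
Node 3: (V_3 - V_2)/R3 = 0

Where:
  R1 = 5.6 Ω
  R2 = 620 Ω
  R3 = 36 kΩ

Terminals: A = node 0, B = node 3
Reduce the network between node 0 (A) and node 3 (B) by series/parallel combination:
  Rs1 = R1 + R2 (series, joined only at node 1) = 5.6 + 620 = 625.6 Ω
  Rs2 = R3 + Rs1 (series, joined only at node 2) = 36000 + 625.6 = 36630 Ω
R_eq = 36.63 kΩ

Final answer: 36.63 kΩ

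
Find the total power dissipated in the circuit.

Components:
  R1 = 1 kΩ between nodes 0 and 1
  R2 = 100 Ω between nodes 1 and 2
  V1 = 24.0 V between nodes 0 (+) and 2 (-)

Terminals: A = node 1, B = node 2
Nodal analysis, taking node 2 as the 0 V reference.
Source V1 fixes V_0 = 24 V.
KCL at each unknown node (sum of currents leaving = 0; resistances in Ω):
  Node 1: (V_1 - 24)/1000 + (V_1 - 0)/100 = 0
Collecting terms: 0.011 × V_1 = 0.024  =>  V_1 = 2.182 V
Power in each resistor, P = (ΔV)²/R:
  P_R1 = (24 - 2.182)²/1000 = 0.476 W
  P_R2 = (2.182 - 0)²/100 = 0.0476 W
P_total = P_R1 + P_R2 = 0.5236 W

Final answer: 0.5236 W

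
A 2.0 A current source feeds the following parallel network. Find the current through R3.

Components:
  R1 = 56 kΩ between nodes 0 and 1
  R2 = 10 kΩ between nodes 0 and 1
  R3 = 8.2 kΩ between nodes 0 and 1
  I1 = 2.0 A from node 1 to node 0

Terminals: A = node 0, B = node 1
All resistors sit directly between nodes 0 and 1, so they are in parallel and share one voltage V; the full source current 2 A splits among them.
1/R_par = 1/56000 + 1/10000 + 1/8200 = 0.0002398 S  =>  R_par = 4170 Ω
V = I × R_par = 2 × 4170 = 8340 V
I_R3 = V/R3 = 8340/8200 = 1.017 A

Final answer: 1.017 A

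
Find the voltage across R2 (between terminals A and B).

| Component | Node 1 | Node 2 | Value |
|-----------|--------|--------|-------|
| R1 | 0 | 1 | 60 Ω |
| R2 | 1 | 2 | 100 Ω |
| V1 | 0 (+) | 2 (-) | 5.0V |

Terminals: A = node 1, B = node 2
R1 and R2 are in series across V1 (node 0 → node 1 → node 2), and the output A–B is taken across R2, so this is a voltage divider.
Series current: I = V1/(R1 + R2) = 5/(60 + 100) = 5/160 = 0.03125 A
V_R2 = I × R2 = V1 × R2/(R1 + R2) = 5 × 100/160 = 3.125 V

Final answer: 3.125 V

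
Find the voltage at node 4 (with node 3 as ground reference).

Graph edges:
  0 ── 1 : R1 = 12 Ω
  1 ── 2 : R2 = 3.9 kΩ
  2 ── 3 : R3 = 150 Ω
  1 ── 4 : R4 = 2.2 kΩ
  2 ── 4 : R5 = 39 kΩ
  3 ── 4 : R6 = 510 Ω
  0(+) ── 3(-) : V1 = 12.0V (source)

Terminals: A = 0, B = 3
Nodal analysis, taking node 3 as the 0 V reference.
Source V1 fixes V_0 = 12 V.
KCL at each unknown node (sum of currents leaving = 0; resistances in Ω):
  Node 1: (V_1 - 12)/12 + (V_1 - V_2)/3900 + (V_1 - V_4)/2200 = 0
  Node 2: (V_2 - V_1)/3900 + (V_2 - 0)/150 + (V_2 - V_4)/39000 = 0
  Node 4: (V_4 - V_1)/2200 + (V_4 - V_2)/39000 + (V_4 - 0)/510 = 0
Collecting terms (coefficients in siemens):
  0.08404·V_1 - 0.0002564·V_2 - 0.0004545·V_4 = 1
  0.006949·V_2 - 0.0002564·V_1 - 0.00002564·V_4 = 0
  0.002441·V_4 - 0.0004545·V_1 - 0.00002564·V_2 = 0
Solving these 3 simultaneous equations (Gaussian elimination) gives:
  V_1 = 11.91 V, V_2 = 0.4478 V, V_4 = 2.223 V
The requested potential is V_4 = 2.223 V.

Final answer: V_4 = 2.223 V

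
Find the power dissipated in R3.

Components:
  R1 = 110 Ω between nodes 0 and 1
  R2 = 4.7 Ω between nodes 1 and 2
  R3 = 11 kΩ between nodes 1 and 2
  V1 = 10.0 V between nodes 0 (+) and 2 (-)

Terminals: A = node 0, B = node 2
Nodal analysis, taking node 2 as the 0 V reference.
Source V1 fixes V_0 = 10 V.
KCL at each unknown node (sum of currents leaving = 0; resistances in Ω):
  Node 1: (V_1 - 10)/110 + (V_1 - 0)/4.7 + (V_1 - 0)/11000 = 0
Collecting terms: 0.2219 × V_1 = 0.09091  =>  V_1 = 0.4096 V
I_R3 = (V_1 - V_2)/R3 = (0.4096 - 0)/11000 = 0.00003724 A
P_R3 = I_R3² × R3 = (0.00003724)² × 11000 = 0.00001525 W

Final answer: 1.525e-05 W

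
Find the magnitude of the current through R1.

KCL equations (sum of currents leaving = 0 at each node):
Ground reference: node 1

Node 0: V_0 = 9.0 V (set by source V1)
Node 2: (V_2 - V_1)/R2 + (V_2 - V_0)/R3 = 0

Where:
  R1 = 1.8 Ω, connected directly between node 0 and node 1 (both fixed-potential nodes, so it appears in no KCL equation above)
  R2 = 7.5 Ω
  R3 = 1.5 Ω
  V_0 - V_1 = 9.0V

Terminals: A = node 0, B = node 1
Nodal analysis, taking node 1 as the 0 V reference.
Source V1 fixes V_0 = 9 V.
KCL at each unknown node (sum of currents leaving = 0; resistances in Ω):
  Node 2: (V_2 - 0)/7.5 + (V_2 - 9)/1.5 = 0
Collecting terms: 0.8 × V_2 = 6  =>  V_2 = 7.5 V
I_R1 = (V_0 - V_1)/R1 = (9 - 0)/1.8 = 5 A
|I_R1| = 5 A

Final answer: |I_R1| = 5 A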